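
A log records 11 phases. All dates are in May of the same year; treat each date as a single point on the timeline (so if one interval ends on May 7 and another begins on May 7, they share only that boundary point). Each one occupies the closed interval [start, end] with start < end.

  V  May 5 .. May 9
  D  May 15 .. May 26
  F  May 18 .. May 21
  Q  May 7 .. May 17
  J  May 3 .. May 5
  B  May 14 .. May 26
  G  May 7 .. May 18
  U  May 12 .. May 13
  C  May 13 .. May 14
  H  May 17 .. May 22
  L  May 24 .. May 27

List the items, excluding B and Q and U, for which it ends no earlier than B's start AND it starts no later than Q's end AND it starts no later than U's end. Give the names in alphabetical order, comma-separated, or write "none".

C, G

Conditions: its end is no earlier than B's start (X.end >= May 14) AND its start is no later than Q's end (X.start <= May 17) AND its start is no later than U's end (X.start <= May 13).
C: end May 14 >= May 14? ✓; start May 13 <= May 17? ✓; start May 13 <= May 13? ✓ → yes.
D: end May 26 >= May 14? ✓; start May 15 <= May 17? ✓; start May 15 <= May 13? ✗ → no.
F: end May 21 >= May 14? ✓; start May 18 <= May 17? ✗; start May 18 <= May 13? ✗ → no.
G: end May 18 >= May 14? ✓; start May 7 <= May 17? ✓; start May 7 <= May 13? ✓ → yes.
H: end May 22 >= May 14? ✓; start May 17 <= May 17? ✓; start May 17 <= May 13? ✗ → no.
J: end May 5 >= May 14? ✗; start May 3 <= May 17? ✓; start May 3 <= May 13? ✓ → no.
L: end May 27 >= May 14? ✓; start May 24 <= May 17? ✗; start May 24 <= May 13? ✗ → no.
V: end May 9 >= May 14? ✗; start May 5 <= May 17? ✓; start May 5 <= May 13? ✓ → no.
Result: C, G.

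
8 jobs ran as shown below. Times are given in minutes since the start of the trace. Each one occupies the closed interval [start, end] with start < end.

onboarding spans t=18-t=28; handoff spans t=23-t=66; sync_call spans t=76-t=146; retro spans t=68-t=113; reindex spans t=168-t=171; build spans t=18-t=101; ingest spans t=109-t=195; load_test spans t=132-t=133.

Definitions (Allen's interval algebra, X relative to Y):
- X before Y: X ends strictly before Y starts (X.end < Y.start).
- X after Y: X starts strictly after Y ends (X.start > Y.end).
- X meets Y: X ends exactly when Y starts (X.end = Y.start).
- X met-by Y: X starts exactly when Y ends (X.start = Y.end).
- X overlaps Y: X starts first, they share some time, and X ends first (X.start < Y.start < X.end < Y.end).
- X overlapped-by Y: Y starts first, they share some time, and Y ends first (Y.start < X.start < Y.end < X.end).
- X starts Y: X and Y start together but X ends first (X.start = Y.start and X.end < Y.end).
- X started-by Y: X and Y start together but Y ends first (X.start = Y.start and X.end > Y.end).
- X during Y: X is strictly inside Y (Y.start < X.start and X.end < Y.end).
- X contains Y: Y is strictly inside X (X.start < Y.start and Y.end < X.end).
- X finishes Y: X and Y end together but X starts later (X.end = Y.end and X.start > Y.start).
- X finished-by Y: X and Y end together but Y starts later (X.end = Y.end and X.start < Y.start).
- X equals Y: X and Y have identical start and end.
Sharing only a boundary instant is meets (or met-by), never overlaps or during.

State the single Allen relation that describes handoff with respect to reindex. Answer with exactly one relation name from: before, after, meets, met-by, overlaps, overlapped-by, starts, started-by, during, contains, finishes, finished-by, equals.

handoff = [t=23, t=66]; reindex = [t=168, t=171].
Compare endpoints: handoff.start < reindex.start, handoff.start < reindex.end, handoff.end < reindex.start, handoff.end < reindex.end.
That pattern is 'before'.

before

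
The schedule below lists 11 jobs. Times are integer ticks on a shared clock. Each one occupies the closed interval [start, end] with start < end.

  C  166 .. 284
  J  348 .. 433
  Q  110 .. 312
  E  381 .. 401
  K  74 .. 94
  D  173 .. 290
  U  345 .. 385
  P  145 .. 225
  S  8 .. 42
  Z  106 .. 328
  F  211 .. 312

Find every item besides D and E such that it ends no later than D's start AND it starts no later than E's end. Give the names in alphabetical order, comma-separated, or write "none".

K, S

Conditions: its end is no later than D's start (X.end <= 173) AND its start is no later than E's end (X.start <= 401).
C: end 284 <= 173? ✗; start 166 <= 401? ✓ → no.
F: end 312 <= 173? ✗; start 211 <= 401? ✓ → no.
J: end 433 <= 173? ✗; start 348 <= 401? ✓ → no.
K: end 94 <= 173? ✓; start 74 <= 401? ✓ → yes.
P: end 225 <= 173? ✗; start 145 <= 401? ✓ → no.
Q: end 312 <= 173? ✗; start 110 <= 401? ✓ → no.
S: end 42 <= 173? ✓; start 8 <= 401? ✓ → yes.
U: end 385 <= 173? ✗; start 345 <= 401? ✓ → no.
Z: end 328 <= 173? ✗; start 106 <= 401? ✓ → no.
Result: K, S.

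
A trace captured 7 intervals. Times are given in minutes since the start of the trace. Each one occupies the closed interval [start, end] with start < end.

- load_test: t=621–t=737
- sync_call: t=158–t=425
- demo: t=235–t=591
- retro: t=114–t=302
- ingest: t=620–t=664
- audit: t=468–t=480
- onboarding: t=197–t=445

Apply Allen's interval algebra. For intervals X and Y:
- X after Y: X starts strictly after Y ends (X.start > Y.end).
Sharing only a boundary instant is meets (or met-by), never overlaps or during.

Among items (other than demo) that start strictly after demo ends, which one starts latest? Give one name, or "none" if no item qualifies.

Target demo = [t=235, t=591].
audit [t=468, t=480] → during → excluded.
ingest [t=620, t=664] → after → candidate.
load_test [t=621, t=737] → after → candidate.
onboarding [t=197, t=445] → overlaps → excluded.
retro [t=114, t=302] → overlaps → excluded.
sync_call [t=158, t=425] → overlaps → excluded.
Among candidates, latest start is t=621 → load_test.

load_test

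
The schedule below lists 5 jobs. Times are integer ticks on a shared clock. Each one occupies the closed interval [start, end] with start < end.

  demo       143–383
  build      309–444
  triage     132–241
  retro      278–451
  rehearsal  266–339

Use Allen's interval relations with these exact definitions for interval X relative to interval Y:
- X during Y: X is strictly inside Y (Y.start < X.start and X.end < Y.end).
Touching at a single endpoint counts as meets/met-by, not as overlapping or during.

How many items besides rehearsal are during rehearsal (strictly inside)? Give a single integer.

0

Target rehearsal = [266, 339].
build [309, 444] → overlapped-by → no.
demo [143, 383] → contains → no.
retro [278, 451] → overlapped-by → no.
triage [132, 241] → before → no.
Total: 0.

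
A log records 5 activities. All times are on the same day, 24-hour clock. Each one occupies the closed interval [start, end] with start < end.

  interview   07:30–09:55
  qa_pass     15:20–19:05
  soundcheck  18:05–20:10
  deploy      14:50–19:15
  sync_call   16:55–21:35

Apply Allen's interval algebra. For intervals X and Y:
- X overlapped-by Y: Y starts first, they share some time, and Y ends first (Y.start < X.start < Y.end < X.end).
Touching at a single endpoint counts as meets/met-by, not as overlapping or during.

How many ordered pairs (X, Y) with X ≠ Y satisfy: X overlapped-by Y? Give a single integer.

Checking all 20 ordered pairs for relation 'overlapped-by'; matching pairs in alphabetical order:
(soundcheck, deploy): soundcheck overlapped-by deploy ✓
(soundcheck, qa_pass): soundcheck overlapped-by qa_pass ✓
(sync_call, deploy): sync_call overlapped-by deploy ✓
(sync_call, qa_pass): sync_call overlapped-by qa_pass ✓
Count: 4.

4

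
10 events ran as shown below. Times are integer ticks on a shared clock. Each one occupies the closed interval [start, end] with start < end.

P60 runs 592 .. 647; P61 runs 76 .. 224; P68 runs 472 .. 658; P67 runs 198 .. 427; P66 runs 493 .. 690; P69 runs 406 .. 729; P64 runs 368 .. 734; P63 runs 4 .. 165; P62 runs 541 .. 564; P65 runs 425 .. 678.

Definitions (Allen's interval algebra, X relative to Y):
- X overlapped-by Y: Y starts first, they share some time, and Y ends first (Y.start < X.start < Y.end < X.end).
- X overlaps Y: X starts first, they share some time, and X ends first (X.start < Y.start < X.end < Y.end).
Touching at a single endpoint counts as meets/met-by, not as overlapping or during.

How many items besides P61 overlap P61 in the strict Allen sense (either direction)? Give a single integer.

2

Target P61 = [76, 224].
P60 [592, 647] → after → no.
P62 [541, 564] → after → no.
P63 [4, 165] → overlaps → counts.
P64 [368, 734] → after → no.
P65 [425, 678] → after → no.
P66 [493, 690] → after → no.
P67 [198, 427] → overlapped-by → counts.
P68 [472, 658] → after → no.
P69 [406, 729] → after → no.
Total: 2.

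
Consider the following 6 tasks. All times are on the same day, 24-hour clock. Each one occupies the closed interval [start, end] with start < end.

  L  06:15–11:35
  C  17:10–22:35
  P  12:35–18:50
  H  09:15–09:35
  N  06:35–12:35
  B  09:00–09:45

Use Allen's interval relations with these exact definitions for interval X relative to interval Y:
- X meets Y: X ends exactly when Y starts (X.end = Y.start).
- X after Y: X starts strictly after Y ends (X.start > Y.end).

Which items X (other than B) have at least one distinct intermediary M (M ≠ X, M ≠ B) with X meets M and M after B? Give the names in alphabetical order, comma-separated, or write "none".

Target B = [09:00, 09:45].
Intermediaries M with M after B: C, P.
Via C — items with X meets C: none.
Via P — items with X meets P: N.
Union: N.

N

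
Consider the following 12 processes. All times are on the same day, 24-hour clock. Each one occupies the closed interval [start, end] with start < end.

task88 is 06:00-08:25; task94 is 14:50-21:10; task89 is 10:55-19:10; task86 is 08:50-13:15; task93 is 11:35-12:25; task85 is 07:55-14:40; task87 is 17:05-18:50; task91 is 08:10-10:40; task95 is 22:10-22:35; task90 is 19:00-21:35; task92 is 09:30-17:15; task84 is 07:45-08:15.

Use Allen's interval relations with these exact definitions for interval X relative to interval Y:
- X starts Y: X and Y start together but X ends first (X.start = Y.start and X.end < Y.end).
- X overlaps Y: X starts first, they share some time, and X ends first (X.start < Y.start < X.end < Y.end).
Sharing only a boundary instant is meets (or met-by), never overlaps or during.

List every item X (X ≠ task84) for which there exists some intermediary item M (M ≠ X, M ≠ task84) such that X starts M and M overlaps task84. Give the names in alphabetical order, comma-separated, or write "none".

Target task84 = [07:45, 08:15].
Intermediaries M with M overlaps task84: none.
Union: none.

none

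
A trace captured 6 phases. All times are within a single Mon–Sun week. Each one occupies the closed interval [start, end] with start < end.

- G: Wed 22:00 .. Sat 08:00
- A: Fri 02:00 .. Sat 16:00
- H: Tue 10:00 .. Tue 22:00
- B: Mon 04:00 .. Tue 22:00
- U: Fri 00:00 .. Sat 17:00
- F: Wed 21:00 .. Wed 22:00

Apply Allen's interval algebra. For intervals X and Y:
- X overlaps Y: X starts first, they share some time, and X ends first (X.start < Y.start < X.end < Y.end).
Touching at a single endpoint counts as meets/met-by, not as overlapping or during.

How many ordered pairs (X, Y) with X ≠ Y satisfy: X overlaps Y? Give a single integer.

Checking all 30 ordered pairs for relation 'overlaps'; matching pairs in alphabetical order:
(G, A): G overlaps A ✓
(G, U): G overlaps U ✓
Count: 2.

2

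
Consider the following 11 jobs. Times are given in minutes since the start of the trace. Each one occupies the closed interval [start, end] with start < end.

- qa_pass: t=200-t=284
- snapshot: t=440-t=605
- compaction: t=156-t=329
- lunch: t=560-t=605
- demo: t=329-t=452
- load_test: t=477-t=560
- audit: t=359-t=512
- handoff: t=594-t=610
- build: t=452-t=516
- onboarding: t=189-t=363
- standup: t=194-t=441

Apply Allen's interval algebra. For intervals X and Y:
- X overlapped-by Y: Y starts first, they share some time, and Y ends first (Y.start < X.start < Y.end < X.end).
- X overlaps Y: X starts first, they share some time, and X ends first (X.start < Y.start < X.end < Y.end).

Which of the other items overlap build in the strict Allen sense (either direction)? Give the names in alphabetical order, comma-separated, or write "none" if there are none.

Target build = [t=452, t=516].
audit [t=359, t=512] → overlaps → yes.
compaction [t=156, t=329] → before → no.
demo [t=329, t=452] → meets → no.
handoff [t=594, t=610] → after → no.
load_test [t=477, t=560] → overlapped-by → yes.
lunch [t=560, t=605] → after → no.
onboarding [t=189, t=363] → before → no.
qa_pass [t=200, t=284] → before → no.
snapshot [t=440, t=605] → contains → no.
standup [t=194, t=441] → before → no.
Result: audit, load_test.

audit, load_test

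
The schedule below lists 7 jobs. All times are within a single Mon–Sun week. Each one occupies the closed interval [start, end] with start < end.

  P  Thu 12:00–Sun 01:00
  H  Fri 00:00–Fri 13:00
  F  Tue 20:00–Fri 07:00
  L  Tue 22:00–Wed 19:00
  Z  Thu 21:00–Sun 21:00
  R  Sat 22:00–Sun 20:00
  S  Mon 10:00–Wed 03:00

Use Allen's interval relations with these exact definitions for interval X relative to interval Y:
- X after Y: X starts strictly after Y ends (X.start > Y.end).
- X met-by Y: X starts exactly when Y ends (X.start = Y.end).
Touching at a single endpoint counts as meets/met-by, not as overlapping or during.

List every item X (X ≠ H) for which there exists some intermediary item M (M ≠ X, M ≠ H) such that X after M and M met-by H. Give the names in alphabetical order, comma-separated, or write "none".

Target H = [Fri 00:00, Fri 13:00].
Intermediaries M with M met-by H: none.
Union: none.

none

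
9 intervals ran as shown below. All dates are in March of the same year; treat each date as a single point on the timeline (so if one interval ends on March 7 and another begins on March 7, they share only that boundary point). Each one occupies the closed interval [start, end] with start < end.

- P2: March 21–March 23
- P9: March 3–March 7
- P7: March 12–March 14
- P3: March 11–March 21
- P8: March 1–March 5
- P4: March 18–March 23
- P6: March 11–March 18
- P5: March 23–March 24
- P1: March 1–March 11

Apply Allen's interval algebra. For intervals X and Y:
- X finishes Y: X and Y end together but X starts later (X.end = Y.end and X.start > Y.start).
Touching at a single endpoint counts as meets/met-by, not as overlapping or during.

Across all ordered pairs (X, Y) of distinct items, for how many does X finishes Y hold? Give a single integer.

Checking all 72 ordered pairs for relation 'finishes'; matching pairs in alphabetical order:
(P2, P4): P2 finishes P4 ✓
Count: 1.

1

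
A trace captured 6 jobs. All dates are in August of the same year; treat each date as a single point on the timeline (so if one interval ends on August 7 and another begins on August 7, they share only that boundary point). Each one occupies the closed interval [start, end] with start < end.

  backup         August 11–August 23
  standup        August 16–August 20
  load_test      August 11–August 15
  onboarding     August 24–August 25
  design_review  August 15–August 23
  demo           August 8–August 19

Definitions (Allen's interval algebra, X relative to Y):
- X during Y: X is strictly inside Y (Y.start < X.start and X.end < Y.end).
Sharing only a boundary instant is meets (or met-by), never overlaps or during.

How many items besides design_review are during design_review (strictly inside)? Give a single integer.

Target design_review = [August 15, August 23].
backup [August 11, August 23] → finished-by → no.
demo [August 8, August 19] → overlaps → no.
load_test [August 11, August 15] → meets → no.
onboarding [August 24, August 25] → after → no.
standup [August 16, August 20] → during → counts.
Total: 1.

1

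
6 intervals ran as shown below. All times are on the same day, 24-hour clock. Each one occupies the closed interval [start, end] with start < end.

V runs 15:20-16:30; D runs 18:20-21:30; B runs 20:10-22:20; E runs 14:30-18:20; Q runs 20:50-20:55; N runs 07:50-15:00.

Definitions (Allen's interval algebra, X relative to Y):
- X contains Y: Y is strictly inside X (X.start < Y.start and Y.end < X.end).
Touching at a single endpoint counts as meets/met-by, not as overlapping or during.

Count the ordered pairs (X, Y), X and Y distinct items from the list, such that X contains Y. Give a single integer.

3

Checking all 30 ordered pairs for relation 'contains'; matching pairs in alphabetical order:
(B, Q): B contains Q ✓
(D, Q): D contains Q ✓
(E, V): E contains V ✓
Count: 3.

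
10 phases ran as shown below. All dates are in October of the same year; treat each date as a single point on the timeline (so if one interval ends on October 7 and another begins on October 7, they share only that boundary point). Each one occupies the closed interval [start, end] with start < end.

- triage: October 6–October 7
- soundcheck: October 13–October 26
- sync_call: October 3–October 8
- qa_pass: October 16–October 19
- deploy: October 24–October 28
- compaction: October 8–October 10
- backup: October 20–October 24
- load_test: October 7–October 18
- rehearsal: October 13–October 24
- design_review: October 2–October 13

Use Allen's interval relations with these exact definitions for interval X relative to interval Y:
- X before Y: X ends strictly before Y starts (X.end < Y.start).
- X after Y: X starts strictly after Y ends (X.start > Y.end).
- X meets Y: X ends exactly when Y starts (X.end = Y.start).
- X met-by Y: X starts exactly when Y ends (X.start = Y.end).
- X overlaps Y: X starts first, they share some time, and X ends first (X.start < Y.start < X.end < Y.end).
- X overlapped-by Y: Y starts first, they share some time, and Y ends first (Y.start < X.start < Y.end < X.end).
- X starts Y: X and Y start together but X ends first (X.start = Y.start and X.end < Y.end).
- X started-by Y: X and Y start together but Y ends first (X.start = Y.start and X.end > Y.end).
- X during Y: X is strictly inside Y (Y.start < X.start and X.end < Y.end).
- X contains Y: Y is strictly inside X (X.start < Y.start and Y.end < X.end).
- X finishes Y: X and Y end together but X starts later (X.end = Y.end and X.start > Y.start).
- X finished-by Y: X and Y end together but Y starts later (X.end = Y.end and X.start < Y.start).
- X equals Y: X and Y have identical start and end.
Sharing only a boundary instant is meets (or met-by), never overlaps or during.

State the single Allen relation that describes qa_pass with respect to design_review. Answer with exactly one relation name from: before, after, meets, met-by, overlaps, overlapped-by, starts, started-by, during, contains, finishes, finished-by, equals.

qa_pass = [October 16, October 19]; design_review = [October 2, October 13].
Compare endpoints: qa_pass.start > design_review.start, qa_pass.start > design_review.end, qa_pass.end > design_review.start, qa_pass.end > design_review.end.
That pattern is 'after'.

after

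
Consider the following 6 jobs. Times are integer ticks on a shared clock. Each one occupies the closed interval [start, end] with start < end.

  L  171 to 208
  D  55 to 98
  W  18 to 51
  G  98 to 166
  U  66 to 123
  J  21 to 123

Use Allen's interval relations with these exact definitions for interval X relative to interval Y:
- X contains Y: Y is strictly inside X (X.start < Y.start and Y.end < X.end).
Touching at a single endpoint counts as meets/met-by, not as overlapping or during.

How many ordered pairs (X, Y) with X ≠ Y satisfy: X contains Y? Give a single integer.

1

Checking all 30 ordered pairs for relation 'contains'; matching pairs in alphabetical order:
(J, D): J contains D ✓
Count: 1.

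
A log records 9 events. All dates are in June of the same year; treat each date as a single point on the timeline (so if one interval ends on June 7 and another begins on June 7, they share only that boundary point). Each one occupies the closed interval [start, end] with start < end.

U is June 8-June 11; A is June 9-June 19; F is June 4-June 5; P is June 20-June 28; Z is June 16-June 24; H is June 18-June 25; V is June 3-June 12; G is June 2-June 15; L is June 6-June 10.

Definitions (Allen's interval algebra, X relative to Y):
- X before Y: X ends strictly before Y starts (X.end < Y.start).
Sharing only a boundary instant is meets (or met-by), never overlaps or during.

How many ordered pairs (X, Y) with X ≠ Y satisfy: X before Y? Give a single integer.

19

Checking all 72 ordered pairs for relation 'before'; matching pairs in alphabetical order:
(A, P): A before P ✓
(F, A): F before A ✓
(F, H): F before H ✓
(F, L): F before L ✓
(F, P): F before P ✓
(F, U): F before U ✓
(F, Z): F before Z ✓
(G, H): G before H ✓
(G, P): G before P ✓
(G, Z): G before Z ✓
(L, H): L before H ✓
(L, P): L before P ✓
(L, Z): L before Z ✓
(U, H): U before H ✓
(U, P): U before P ✓
(U, Z): U before Z ✓
(V, H): V before H ✓
(V, P): V before P ✓
(V, Z): V before Z ✓
Count: 19.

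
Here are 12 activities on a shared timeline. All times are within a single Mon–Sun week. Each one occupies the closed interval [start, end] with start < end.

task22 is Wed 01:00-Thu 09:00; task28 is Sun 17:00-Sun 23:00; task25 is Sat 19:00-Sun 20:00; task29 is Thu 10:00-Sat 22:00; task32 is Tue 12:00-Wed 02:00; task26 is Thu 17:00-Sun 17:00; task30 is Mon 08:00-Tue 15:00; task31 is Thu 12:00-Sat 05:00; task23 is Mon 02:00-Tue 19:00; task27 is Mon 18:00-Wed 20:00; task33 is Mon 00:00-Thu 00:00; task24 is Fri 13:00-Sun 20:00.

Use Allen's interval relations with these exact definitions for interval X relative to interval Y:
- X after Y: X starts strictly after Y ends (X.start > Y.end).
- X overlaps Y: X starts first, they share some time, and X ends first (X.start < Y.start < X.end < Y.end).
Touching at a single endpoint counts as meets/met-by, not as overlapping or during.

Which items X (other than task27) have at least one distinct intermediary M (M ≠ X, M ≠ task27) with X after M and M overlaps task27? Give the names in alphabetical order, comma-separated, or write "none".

task22, task24, task25, task26, task28, task29, task31

Target task27 = [Mon 18:00, Wed 20:00].
Intermediaries M with M overlaps task27: task23, task30.
Via task23 — items with X after task23: task22, task24, task25, task26, task28, task29, task31.
Via task30 — items with X after task30: task22, task24, task25, task26, task28, task29, task31.
Union: task22, task24, task25, task26, task28, task29, task31.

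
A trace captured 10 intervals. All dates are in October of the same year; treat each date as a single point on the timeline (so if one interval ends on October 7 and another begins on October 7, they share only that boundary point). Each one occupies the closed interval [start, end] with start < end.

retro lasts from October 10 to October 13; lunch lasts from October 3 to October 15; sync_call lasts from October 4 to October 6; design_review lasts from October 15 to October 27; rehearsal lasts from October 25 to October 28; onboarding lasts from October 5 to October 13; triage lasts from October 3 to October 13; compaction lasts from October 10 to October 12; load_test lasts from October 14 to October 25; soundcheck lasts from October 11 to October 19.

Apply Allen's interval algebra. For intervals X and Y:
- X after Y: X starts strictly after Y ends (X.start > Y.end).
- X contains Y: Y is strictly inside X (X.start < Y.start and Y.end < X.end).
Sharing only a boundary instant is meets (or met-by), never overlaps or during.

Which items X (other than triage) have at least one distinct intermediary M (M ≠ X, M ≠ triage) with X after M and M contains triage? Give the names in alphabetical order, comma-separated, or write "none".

none

Target triage = [October 3, October 13].
Intermediaries M with M contains triage: none.
Union: none.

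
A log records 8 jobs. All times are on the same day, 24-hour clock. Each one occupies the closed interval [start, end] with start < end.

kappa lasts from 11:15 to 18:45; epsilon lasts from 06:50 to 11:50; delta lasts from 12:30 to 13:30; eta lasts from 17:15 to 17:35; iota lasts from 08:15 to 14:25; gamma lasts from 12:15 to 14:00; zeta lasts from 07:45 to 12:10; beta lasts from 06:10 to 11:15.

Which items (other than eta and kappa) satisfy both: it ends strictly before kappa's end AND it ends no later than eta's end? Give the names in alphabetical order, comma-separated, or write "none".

Conditions: its end is strictly before kappa's end (X.end < 18:45) AND its end is no later than eta's end (X.end <= 17:35).
beta: end 11:15 < 18:45? ✓; end 11:15 <= 17:35? ✓ → yes.
delta: end 13:30 < 18:45? ✓; end 13:30 <= 17:35? ✓ → yes.
epsilon: end 11:50 < 18:45? ✓; end 11:50 <= 17:35? ✓ → yes.
gamma: end 14:00 < 18:45? ✓; end 14:00 <= 17:35? ✓ → yes.
iota: end 14:25 < 18:45? ✓; end 14:25 <= 17:35? ✓ → yes.
zeta: end 12:10 < 18:45? ✓; end 12:10 <= 17:35? ✓ → yes.
Result: beta, delta, epsilon, gamma, iota, zeta.

beta, delta, epsilon, gamma, iota, zeta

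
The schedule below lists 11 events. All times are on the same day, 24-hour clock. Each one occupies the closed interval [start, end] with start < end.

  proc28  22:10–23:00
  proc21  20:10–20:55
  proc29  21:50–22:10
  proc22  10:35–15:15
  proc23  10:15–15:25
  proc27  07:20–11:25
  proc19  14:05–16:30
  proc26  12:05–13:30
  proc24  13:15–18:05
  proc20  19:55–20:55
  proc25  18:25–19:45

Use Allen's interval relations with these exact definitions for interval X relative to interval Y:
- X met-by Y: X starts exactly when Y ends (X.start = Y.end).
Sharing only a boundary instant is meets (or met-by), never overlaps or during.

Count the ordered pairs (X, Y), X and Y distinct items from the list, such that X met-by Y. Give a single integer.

Checking all 110 ordered pairs for relation 'met-by'; matching pairs in alphabetical order:
(proc28, proc29): proc28 met-by proc29 ✓
Count: 1.

1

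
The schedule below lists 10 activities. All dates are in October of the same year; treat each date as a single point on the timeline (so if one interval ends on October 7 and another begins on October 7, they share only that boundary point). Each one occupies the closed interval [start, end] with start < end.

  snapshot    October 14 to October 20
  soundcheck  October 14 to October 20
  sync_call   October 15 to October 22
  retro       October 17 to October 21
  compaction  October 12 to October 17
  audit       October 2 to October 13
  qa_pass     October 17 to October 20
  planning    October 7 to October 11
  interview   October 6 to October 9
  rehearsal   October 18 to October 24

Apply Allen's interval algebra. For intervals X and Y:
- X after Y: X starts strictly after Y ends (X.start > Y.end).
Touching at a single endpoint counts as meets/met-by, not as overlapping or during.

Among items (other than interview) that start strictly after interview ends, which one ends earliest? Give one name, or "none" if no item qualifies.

compaction

Target interview = [October 6, October 9].
audit [October 2, October 13] → contains → excluded.
compaction [October 12, October 17] → after → candidate.
planning [October 7, October 11] → overlapped-by → excluded.
qa_pass [October 17, October 20] → after → candidate.
rehearsal [October 18, October 24] → after → candidate.
retro [October 17, October 21] → after → candidate.
snapshot [October 14, October 20] → after → candidate.
soundcheck [October 14, October 20] → after → candidate.
sync_call [October 15, October 22] → after → candidate.
Among candidates, earliest end is October 17 → compaction.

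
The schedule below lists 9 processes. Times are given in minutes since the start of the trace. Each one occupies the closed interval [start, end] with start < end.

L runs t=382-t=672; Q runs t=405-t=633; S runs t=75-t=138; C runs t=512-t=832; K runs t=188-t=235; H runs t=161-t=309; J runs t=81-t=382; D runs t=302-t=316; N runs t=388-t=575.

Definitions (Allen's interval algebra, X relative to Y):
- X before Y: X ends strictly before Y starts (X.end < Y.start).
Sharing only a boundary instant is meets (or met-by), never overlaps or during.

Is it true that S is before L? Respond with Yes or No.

S = [t=75, t=138], L = [t=382, t=672].
Actual relation of S to L: before.
Asked whether 'before' holds → Yes.

Yes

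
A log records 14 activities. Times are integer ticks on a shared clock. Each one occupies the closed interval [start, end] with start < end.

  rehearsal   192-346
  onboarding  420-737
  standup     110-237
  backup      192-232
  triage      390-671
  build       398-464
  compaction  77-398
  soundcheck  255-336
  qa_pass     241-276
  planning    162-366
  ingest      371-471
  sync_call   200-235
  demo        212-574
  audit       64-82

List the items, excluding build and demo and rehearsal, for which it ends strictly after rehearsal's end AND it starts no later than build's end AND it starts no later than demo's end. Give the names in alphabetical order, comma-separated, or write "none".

compaction, ingest, onboarding, planning, triage

Conditions: its end is strictly after rehearsal's end (X.end > 346) AND its start is no later than build's end (X.start <= 464) AND its start is no later than demo's end (X.start <= 574).
audit: end 82 > 346? ✗; start 64 <= 464? ✓; start 64 <= 574? ✓ → no.
backup: end 232 > 346? ✗; start 192 <= 464? ✓; start 192 <= 574? ✓ → no.
compaction: end 398 > 346? ✓; start 77 <= 464? ✓; start 77 <= 574? ✓ → yes.
ingest: end 471 > 346? ✓; start 371 <= 464? ✓; start 371 <= 574? ✓ → yes.
onboarding: end 737 > 346? ✓; start 420 <= 464? ✓; start 420 <= 574? ✓ → yes.
planning: end 366 > 346? ✓; start 162 <= 464? ✓; start 162 <= 574? ✓ → yes.
qa_pass: end 276 > 346? ✗; start 241 <= 464? ✓; start 241 <= 574? ✓ → no.
soundcheck: end 336 > 346? ✗; start 255 <= 464? ✓; start 255 <= 574? ✓ → no.
standup: end 237 > 346? ✗; start 110 <= 464? ✓; start 110 <= 574? ✓ → no.
sync_call: end 235 > 346? ✗; start 200 <= 464? ✓; start 200 <= 574? ✓ → no.
triage: end 671 > 346? ✓; start 390 <= 464? ✓; start 390 <= 574? ✓ → yes.
Result: compaction, ingest, onboarding, planning, triage.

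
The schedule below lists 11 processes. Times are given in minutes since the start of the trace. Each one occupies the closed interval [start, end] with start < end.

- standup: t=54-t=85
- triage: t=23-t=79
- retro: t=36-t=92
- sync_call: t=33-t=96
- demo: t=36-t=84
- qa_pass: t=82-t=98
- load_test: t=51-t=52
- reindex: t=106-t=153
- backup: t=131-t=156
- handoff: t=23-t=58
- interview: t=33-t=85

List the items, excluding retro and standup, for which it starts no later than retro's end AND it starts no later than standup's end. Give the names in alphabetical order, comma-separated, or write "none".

demo, handoff, interview, load_test, qa_pass, sync_call, triage

Conditions: its start is no later than retro's end (X.start <= t=92) AND its start is no later than standup's end (X.start <= t=85).
backup: start t=131 <= t=92? ✗; start t=131 <= t=85? ✗ → no.
demo: start t=36 <= t=92? ✓; start t=36 <= t=85? ✓ → yes.
handoff: start t=23 <= t=92? ✓; start t=23 <= t=85? ✓ → yes.
interview: start t=33 <= t=92? ✓; start t=33 <= t=85? ✓ → yes.
load_test: start t=51 <= t=92? ✓; start t=51 <= t=85? ✓ → yes.
qa_pass: start t=82 <= t=92? ✓; start t=82 <= t=85? ✓ → yes.
reindex: start t=106 <= t=92? ✗; start t=106 <= t=85? ✗ → no.
sync_call: start t=33 <= t=92? ✓; start t=33 <= t=85? ✓ → yes.
triage: start t=23 <= t=92? ✓; start t=23 <= t=85? ✓ → yes.
Result: demo, handoff, interview, load_test, qa_pass, sync_call, triage.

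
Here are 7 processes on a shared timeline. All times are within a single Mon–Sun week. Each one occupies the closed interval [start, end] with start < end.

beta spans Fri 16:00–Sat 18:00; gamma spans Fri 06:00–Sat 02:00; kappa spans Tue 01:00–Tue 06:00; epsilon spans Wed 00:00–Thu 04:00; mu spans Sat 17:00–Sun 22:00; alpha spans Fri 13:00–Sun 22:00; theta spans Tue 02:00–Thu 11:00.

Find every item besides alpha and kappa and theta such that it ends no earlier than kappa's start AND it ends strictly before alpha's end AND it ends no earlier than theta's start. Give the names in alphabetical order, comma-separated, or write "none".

beta, epsilon, gamma

Conditions: its end is no earlier than kappa's start (X.end >= Tue 01:00) AND its end is strictly before alpha's end (X.end < Sun 22:00) AND its end is no earlier than theta's start (X.end >= Tue 02:00).
beta: end Sat 18:00 >= Tue 01:00? ✓; end Sat 18:00 < Sun 22:00? ✓; end Sat 18:00 >= Tue 02:00? ✓ → yes.
epsilon: end Thu 04:00 >= Tue 01:00? ✓; end Thu 04:00 < Sun 22:00? ✓; end Thu 04:00 >= Tue 02:00? ✓ → yes.
gamma: end Sat 02:00 >= Tue 01:00? ✓; end Sat 02:00 < Sun 22:00? ✓; end Sat 02:00 >= Tue 02:00? ✓ → yes.
mu: end Sun 22:00 >= Tue 01:00? ✓; end Sun 22:00 < Sun 22:00? ✗; end Sun 22:00 >= Tue 02:00? ✓ → no.
Result: beta, epsilon, gamma.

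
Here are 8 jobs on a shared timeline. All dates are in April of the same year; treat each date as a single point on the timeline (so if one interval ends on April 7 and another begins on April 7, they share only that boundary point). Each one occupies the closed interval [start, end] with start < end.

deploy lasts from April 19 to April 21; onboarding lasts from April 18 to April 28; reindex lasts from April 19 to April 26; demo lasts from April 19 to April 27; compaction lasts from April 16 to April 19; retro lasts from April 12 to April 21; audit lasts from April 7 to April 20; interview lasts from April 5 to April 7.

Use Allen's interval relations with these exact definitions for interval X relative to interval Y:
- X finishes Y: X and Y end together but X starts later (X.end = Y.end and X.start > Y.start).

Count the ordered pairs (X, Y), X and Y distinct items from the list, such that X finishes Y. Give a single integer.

Checking all 56 ordered pairs for relation 'finishes'; matching pairs in alphabetical order:
(deploy, retro): deploy finishes retro ✓
Count: 1.

1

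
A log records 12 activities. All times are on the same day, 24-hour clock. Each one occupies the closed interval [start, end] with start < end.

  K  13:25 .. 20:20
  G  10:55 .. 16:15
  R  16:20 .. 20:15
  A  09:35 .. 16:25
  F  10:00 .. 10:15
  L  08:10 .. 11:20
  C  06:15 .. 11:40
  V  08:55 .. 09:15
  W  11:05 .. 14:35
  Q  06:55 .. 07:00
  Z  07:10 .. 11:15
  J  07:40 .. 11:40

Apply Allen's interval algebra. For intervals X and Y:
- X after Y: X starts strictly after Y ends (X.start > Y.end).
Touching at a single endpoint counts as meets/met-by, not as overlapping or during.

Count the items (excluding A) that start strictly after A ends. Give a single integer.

0

Target A = [09:35, 16:25].
C [06:15, 11:40] → overlaps → no.
F [10:00, 10:15] → during → no.
G [10:55, 16:15] → during → no.
J [07:40, 11:40] → overlaps → no.
K [13:25, 20:20] → overlapped-by → no.
L [08:10, 11:20] → overlaps → no.
Q [06:55, 07:00] → before → no.
R [16:20, 20:15] → overlapped-by → no.
V [08:55, 09:15] → before → no.
W [11:05, 14:35] → during → no.
Z [07:10, 11:15] → overlaps → no.
Total: 0.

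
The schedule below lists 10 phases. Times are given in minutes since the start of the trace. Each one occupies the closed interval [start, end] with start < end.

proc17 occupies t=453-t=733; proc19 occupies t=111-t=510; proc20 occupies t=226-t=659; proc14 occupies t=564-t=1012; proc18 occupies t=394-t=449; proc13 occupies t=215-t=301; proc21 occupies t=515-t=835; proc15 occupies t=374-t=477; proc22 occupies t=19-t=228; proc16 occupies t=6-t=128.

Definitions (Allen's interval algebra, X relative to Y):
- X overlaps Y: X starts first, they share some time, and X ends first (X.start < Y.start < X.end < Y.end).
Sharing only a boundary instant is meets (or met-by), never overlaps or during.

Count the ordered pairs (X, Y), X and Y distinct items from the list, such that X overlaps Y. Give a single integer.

Checking all 90 ordered pairs for relation 'overlaps'; matching pairs in alphabetical order:
(proc13, proc20): proc13 overlaps proc20 ✓
(proc15, proc17): proc15 overlaps proc17 ✓
(proc16, proc19): proc16 overlaps proc19 ✓
(proc16, proc22): proc16 overlaps proc22 ✓
(proc17, proc14): proc17 overlaps proc14 ✓
(proc17, proc21): proc17 overlaps proc21 ✓
(proc19, proc17): proc19 overlaps proc17 ✓
(proc19, proc20): proc19 overlaps proc20 ✓
(proc20, proc14): proc20 overlaps proc14 ✓
(proc20, proc17): proc20 overlaps proc17 ✓
(proc20, proc21): proc20 overlaps proc21 ✓
(proc21, proc14): proc21 overlaps proc14 ✓
(proc22, proc13): proc22 overlaps proc13 ✓
(proc22, proc19): proc22 overlaps proc19 ✓
(proc22, proc20): proc22 overlaps proc20 ✓
Count: 15.

15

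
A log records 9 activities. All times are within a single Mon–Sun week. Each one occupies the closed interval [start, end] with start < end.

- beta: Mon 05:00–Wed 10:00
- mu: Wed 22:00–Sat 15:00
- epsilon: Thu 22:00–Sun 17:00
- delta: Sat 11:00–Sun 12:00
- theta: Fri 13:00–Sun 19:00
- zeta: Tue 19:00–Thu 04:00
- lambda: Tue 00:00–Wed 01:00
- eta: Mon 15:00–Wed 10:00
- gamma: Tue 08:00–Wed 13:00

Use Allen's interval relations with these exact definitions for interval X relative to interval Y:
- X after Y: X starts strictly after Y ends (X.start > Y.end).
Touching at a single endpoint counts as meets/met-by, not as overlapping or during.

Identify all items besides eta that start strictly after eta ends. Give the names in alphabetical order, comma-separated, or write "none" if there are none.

Target eta = [Mon 15:00, Wed 10:00].
beta [Mon 05:00, Wed 10:00] → finished-by → no.
delta [Sat 11:00, Sun 12:00] → after → yes.
epsilon [Thu 22:00, Sun 17:00] → after → yes.
gamma [Tue 08:00, Wed 13:00] → overlapped-by → no.
lambda [Tue 00:00, Wed 01:00] → during → no.
mu [Wed 22:00, Sat 15:00] → after → yes.
theta [Fri 13:00, Sun 19:00] → after → yes.
zeta [Tue 19:00, Thu 04:00] → overlapped-by → no.
Result: delta, epsilon, mu, theta.

delta, epsilon, mu, theta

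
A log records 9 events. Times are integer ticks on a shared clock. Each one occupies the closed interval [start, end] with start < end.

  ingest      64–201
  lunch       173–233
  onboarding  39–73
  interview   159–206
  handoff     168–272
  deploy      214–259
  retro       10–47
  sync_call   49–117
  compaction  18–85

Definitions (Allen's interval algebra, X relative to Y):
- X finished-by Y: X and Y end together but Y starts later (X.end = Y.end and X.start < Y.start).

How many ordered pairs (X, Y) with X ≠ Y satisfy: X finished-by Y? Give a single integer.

Checking all 72 ordered pairs for relation 'finished-by'; matching pairs in alphabetical order:
No pair satisfies it.
Count: 0.

0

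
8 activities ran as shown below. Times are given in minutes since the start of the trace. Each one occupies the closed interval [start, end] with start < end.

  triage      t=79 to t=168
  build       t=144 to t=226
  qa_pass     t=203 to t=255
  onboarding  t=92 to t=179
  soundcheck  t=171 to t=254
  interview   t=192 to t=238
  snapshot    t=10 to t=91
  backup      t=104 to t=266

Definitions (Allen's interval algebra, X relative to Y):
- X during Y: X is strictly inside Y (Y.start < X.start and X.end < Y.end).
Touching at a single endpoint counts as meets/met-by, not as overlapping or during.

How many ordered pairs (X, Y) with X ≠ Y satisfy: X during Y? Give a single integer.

Checking all 56 ordered pairs for relation 'during'; matching pairs in alphabetical order:
(build, backup): build during backup ✓
(interview, backup): interview during backup ✓
(interview, soundcheck): interview during soundcheck ✓
(qa_pass, backup): qa_pass during backup ✓
(soundcheck, backup): soundcheck during backup ✓
Count: 5.

5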